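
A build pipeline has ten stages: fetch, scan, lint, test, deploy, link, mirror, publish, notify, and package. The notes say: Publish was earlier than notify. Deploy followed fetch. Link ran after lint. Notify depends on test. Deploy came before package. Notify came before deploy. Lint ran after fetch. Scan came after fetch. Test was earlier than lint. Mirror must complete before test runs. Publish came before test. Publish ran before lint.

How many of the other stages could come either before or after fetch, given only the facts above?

4

Forced after fetch: deploy, link, lint, package, and scan.
That leaves mirror, notify, publish, and test with no forced order relative to fetch — 4.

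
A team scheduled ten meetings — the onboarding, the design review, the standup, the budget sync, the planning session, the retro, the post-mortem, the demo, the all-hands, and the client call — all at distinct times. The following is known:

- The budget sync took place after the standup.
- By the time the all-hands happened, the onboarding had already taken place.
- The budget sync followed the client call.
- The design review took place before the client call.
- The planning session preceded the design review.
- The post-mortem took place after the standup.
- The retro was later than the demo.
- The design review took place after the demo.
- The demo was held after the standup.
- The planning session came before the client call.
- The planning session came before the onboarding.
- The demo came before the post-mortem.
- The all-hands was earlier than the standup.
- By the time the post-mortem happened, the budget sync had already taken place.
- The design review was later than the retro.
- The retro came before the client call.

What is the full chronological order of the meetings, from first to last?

the planning session, the onboarding, the all-hands, the standup, the demo, the retro, the design review, the client call, the budget sync, the post-mortem

The constraints fix every adjacent pair, so only one ordering works:
the planning session → the onboarding → the all-hands → the standup → the demo → the retro → the design review → the client call → the budget sync → the post-mortem.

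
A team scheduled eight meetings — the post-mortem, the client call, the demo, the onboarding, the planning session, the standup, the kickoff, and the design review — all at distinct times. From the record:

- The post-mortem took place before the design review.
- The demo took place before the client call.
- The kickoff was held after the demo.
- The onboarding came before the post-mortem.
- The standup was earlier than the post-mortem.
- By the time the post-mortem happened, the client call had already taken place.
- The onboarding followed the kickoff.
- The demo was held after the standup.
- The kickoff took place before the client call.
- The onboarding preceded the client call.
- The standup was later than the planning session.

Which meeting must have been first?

the planning session

The planning session has a chain of constraints placing it before every other meeting, so the planning session must be first.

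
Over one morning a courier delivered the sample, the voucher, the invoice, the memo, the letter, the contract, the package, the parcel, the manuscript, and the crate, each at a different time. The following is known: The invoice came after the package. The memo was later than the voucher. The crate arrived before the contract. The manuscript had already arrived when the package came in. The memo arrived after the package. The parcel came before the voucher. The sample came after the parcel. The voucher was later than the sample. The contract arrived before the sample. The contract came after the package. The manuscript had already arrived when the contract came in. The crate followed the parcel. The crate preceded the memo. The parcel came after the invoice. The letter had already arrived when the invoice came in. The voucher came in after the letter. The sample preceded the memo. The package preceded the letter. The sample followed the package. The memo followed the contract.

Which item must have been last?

Every other item has a chain of constraints placing it before the memo, so the memo is last.

the memo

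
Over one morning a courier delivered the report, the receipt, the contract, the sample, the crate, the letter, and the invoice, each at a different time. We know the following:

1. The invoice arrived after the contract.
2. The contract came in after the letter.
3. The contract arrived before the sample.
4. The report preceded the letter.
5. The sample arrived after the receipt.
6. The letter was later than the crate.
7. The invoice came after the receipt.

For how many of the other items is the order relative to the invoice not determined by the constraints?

Forced before the invoice: the contract, the crate, the letter, the receipt, and the report.
That leaves the sample with no forced order relative to the invoice — 1.

1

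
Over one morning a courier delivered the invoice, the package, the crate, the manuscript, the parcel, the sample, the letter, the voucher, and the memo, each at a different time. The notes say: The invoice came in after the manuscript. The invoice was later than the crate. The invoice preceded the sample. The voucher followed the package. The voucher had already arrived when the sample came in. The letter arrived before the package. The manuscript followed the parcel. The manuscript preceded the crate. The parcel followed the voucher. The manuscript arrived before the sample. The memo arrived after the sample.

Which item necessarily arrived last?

the memo

Every other item has a chain of constraints placing it before the memo, so the memo is last.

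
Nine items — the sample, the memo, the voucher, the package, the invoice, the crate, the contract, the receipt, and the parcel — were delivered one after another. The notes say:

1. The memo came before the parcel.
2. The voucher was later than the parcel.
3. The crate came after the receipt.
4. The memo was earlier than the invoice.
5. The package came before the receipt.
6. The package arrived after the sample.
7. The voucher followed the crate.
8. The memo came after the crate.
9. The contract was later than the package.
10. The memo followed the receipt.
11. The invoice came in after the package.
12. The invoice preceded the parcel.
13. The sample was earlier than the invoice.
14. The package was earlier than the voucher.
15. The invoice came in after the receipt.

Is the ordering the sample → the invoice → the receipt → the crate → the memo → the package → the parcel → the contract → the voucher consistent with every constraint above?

no

The constraints require the memo before the invoice, but in the proposed sequence the invoice appears ahead of the memo. That one violation is enough.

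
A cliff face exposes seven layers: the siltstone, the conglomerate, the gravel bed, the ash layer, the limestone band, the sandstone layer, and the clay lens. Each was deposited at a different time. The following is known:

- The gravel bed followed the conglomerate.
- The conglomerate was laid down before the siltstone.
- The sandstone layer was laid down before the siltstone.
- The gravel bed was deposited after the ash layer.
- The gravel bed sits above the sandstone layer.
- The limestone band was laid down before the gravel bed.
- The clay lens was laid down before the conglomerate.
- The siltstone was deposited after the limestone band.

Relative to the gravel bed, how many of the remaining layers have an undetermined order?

Forced before the gravel bed: the ash layer, the clay lens, the conglomerate, the limestone band, and the sandstone layer.
That leaves the siltstone with no forced order relative to the gravel bed — 1.

1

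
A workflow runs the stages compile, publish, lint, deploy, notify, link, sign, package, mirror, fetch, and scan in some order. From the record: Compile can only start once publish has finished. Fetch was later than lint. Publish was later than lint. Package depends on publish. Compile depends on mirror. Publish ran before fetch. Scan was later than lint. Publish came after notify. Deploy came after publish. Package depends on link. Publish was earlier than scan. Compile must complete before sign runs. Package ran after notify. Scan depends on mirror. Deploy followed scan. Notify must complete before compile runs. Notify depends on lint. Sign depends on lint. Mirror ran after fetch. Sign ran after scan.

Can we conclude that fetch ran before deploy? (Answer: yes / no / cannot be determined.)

yes

Chain the constraints: fetch → mirror → scan → deploy. Each link is directly stated, so fetch comes before deploy.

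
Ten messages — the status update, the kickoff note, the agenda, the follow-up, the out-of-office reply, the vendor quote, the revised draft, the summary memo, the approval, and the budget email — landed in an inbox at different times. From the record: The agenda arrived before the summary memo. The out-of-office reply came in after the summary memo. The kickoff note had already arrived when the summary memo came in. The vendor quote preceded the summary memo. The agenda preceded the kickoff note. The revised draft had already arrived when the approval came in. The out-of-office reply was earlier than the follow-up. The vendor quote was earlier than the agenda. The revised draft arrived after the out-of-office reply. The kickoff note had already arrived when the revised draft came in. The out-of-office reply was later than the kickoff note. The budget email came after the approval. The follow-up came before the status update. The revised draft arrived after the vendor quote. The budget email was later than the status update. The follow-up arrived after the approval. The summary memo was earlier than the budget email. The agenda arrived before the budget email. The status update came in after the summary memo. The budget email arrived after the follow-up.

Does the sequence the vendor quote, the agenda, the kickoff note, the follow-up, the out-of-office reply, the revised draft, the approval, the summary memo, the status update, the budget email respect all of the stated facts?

no

The constraints require the approval before the follow-up, but in the proposed sequence the follow-up appears ahead of the approval. That one violation is enough.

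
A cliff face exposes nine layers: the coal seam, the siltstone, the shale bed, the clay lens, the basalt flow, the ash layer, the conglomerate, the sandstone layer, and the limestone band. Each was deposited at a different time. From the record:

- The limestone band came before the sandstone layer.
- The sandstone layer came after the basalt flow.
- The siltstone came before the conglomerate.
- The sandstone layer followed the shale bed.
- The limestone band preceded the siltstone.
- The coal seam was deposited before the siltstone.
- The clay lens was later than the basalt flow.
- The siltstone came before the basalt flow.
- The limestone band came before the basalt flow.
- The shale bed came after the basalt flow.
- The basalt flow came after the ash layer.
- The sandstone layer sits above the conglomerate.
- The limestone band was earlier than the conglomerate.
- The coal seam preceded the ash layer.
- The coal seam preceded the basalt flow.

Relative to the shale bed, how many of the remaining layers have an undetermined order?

2

Forced before the shale bed: the ash layer, the basalt flow, the coal seam, the limestone band, and the siltstone; forced after the shale bed: the sandstone layer.
That leaves the clay lens and the conglomerate with no forced order relative to the shale bed — 2.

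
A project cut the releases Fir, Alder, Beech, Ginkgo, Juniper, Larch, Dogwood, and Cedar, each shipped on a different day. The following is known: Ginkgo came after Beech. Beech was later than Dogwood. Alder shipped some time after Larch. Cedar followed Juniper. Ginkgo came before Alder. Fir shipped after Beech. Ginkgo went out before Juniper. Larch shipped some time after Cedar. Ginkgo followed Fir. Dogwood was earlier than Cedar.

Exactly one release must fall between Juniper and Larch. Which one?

Tracing the constraints gives Juniper → Cedar → Larch, so Cedar sits after Juniper and before Larch.
No other release is forced both after Juniper and before Larch.

Cedar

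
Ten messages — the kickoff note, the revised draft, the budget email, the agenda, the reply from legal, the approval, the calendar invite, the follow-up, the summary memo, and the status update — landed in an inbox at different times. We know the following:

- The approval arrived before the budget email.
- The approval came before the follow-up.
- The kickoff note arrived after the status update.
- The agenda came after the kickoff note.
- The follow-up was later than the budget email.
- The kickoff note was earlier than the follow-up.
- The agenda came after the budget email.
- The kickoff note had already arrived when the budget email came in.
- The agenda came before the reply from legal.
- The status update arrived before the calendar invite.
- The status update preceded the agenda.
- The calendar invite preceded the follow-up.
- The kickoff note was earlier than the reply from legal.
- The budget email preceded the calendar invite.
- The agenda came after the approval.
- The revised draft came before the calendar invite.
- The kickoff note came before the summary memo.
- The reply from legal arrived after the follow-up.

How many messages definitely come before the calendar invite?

5

Directly stated before the calendar invite: the budget email, the revised draft, and the status update.
The approval reaches the calendar invite via the approval → the budget email → the calendar invite.
The kickoff note reaches the calendar invite via the kickoff note → the budget email → the calendar invite.
No chain forces the summary memo (or any of the others) ahead of the calendar invite.
That's the approval, the budget email, the kickoff note, the revised draft, and the status update — 5 in all.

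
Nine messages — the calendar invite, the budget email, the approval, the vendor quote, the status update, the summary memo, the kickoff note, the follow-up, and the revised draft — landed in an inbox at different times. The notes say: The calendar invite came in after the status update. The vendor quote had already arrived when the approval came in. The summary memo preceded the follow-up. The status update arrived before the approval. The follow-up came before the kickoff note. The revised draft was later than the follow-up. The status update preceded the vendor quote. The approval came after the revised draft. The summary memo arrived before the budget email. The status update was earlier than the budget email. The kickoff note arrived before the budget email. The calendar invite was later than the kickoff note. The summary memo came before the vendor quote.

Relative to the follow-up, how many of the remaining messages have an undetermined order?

2

Forced before the follow-up: the summary memo; forced after the follow-up: the approval, the budget email, the calendar invite, the kickoff note, and the revised draft.
That leaves the status update and the vendor quote with no forced order relative to the follow-up — 2.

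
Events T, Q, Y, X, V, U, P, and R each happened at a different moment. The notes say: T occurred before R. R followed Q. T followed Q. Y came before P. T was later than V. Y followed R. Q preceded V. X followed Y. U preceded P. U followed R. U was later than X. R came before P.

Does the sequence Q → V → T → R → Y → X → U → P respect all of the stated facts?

Check each stated constraint against the proposed order — e.g. R is ahead of U; R is ahead of P. Every pair is in the required order; nothing is violated.

yes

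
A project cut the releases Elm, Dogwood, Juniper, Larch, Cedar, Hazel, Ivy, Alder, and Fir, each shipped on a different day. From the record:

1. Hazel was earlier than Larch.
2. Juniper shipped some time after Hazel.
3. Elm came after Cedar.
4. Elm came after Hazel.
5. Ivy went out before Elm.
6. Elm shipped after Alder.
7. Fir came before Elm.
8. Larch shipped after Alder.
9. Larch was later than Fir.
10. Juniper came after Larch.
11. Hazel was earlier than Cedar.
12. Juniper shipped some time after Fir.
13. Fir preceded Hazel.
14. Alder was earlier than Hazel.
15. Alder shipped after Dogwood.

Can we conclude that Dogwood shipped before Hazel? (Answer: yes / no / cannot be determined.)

Chain the constraints: Dogwood → Alder → Hazel. Each link is directly stated, so Dogwood comes before Hazel.

yes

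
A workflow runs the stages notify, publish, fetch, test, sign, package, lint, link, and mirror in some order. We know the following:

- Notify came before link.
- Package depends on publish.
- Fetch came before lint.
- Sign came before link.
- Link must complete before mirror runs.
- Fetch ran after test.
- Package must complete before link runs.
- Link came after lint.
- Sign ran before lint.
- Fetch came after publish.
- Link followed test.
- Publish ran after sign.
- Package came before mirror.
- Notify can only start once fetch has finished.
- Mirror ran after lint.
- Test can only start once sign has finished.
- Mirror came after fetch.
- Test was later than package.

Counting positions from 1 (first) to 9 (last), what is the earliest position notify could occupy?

Fetch, package, publish, sign, and test must all come before notify — 5 forced predecessors.
Nothing else is forced ahead of notify, so its earliest slot is position 5 + 1 = 6.

6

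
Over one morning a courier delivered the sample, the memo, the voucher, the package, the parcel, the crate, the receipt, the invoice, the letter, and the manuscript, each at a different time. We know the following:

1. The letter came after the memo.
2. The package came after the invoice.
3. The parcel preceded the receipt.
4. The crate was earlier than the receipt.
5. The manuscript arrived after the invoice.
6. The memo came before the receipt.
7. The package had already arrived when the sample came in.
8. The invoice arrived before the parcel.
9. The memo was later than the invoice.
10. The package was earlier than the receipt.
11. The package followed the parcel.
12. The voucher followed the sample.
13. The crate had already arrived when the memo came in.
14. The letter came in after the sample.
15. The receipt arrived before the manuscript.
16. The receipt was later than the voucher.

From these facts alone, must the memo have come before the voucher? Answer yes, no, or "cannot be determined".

cannot be determined

No chain of stated constraints runs from the memo to the voucher, and none runs from the voucher to the memo either.
So the relative order of the memo and the voucher is not fixed by the given facts.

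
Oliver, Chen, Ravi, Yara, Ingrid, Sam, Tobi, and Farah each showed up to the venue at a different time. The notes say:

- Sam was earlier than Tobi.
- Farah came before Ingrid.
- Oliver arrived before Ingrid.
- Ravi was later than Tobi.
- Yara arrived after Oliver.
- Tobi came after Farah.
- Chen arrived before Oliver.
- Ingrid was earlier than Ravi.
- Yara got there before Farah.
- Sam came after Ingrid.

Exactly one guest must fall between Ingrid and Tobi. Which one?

Tracing the constraints gives Ingrid → Sam → Tobi, so Sam sits after Ingrid and before Tobi.
No other guest is forced both after Ingrid and before Tobi.

Sam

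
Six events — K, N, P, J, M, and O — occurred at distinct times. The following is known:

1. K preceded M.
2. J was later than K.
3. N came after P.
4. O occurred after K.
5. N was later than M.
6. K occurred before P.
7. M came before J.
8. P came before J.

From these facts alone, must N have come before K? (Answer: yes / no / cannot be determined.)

no

Tracing the constraints gives K → P → N, so K must come before N.
That means N cannot be before K.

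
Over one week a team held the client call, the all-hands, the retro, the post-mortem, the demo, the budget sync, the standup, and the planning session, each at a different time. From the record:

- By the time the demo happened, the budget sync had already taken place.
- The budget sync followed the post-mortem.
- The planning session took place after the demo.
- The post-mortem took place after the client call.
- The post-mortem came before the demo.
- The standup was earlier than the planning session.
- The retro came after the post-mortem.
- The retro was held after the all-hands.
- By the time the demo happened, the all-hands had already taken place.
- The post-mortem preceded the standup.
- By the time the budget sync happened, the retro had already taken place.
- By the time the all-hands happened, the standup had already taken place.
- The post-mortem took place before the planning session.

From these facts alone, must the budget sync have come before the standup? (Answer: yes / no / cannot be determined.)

no

Tracing the constraints gives the standup → the all-hands → the retro → the budget sync, so the standup must come before the budget sync.
That means the budget sync cannot be before the standup.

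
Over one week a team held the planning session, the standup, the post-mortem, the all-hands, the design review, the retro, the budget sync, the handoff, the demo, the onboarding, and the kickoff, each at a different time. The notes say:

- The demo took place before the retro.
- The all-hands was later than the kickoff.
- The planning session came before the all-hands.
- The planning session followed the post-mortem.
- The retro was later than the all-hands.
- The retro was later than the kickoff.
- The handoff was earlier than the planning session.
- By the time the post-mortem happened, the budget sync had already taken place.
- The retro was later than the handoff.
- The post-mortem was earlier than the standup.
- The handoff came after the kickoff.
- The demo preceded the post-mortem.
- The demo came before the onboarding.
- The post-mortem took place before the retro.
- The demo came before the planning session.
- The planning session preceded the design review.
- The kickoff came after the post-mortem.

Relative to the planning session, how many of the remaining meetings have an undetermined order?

Forced before the planning session: the budget sync, the demo, the handoff, the kickoff, and the post-mortem; forced after the planning session: the all-hands, the design review, and the retro.
That leaves the onboarding and the standup with no forced order relative to the planning session — 2.

2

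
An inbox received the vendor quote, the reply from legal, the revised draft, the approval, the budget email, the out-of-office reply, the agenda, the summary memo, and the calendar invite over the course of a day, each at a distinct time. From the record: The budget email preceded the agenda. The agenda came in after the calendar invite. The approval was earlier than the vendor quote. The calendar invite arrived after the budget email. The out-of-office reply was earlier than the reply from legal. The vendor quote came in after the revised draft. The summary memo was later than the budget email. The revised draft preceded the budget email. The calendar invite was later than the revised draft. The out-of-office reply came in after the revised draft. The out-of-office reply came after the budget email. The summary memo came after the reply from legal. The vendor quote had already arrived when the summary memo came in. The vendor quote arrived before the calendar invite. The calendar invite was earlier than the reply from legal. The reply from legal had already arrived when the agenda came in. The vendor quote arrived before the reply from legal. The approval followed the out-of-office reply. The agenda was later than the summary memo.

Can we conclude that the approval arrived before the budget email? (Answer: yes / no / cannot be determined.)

Tracing the constraints gives the budget email → the out-of-office reply → the approval, so the budget email must come before the approval.
That means the approval cannot be before the budget email.

no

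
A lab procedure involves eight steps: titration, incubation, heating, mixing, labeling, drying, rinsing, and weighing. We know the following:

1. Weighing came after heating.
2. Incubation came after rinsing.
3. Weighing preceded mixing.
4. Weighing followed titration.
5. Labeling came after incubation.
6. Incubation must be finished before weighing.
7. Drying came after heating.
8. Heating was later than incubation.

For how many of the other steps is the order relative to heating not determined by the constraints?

2

Forced before heating: incubation and rinsing; forced after heating: drying, mixing, and weighing.
That leaves labeling and titration with no forced order relative to heating — 2.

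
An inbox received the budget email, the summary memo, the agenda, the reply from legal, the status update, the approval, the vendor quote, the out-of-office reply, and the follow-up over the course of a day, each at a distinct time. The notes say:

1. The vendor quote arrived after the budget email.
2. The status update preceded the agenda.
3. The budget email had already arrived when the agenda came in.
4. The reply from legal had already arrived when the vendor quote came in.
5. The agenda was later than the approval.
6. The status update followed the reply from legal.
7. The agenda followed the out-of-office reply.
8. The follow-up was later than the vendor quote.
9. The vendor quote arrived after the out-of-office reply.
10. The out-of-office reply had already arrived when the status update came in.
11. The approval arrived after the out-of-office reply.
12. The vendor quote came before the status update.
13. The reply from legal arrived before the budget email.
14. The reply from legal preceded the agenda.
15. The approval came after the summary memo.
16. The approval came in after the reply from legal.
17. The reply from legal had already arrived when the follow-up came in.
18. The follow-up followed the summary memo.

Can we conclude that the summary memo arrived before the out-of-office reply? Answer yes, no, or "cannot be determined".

No chain of stated constraints runs from the summary memo to the out-of-office reply, and none runs from the out-of-office reply to the summary memo either.
So the relative order of the summary memo and the out-of-office reply is not fixed by the given facts.

cannot be determined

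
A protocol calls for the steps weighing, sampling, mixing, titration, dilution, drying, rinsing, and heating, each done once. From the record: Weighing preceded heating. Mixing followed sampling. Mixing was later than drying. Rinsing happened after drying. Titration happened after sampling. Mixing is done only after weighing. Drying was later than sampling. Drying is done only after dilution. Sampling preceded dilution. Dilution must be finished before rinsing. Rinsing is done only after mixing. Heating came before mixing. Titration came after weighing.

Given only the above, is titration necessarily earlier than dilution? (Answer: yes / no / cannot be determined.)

cannot be determined

No chain of stated constraints runs from titration to dilution, and none runs from dilution to titration either.
So the relative order of titration and dilution is not fixed by the given facts.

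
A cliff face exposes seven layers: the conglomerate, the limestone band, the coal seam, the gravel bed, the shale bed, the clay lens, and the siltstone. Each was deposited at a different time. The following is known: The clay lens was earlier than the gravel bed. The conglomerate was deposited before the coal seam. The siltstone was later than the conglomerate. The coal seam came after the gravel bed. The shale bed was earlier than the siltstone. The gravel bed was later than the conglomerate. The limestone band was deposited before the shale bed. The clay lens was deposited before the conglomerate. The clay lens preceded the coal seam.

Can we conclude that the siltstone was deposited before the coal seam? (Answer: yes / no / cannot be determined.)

cannot be determined

No chain of stated constraints runs from the siltstone to the coal seam, and none runs from the coal seam to the siltstone either.
So the relative order of the siltstone and the coal seam is not fixed by the given facts.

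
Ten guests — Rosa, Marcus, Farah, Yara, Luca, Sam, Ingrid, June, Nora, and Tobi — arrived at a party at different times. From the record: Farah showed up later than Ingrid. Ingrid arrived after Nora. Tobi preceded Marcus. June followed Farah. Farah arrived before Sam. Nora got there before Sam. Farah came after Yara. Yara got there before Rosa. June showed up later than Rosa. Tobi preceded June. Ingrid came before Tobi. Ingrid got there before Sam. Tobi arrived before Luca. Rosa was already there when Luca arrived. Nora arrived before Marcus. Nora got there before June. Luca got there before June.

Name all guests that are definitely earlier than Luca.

Directly stated before Luca: Rosa and Tobi.
Ingrid reaches Luca via Ingrid → Tobi → Luca.
Nora reaches Luca via Nora → Ingrid → Tobi → Luca.
Yara reaches Luca via Yara → Rosa → Luca.

Ingrid, Nora, Rosa, Tobi, Yara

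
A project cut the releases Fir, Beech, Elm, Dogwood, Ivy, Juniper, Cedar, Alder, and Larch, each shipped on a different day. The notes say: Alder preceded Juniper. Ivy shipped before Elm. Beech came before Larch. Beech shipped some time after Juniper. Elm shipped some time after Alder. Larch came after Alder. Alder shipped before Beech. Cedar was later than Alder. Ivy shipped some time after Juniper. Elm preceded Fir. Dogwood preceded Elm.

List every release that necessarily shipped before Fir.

Directly stated before Fir: Elm.
Alder reaches Fir via Alder → Elm → Fir.
Dogwood reaches Fir via Dogwood → Elm → Fir.
Ivy reaches Fir via Ivy → Elm → Fir.
Likewise Juniper reaches Fir by chaining the stated constraints.
No chain forces Beech (or any of the others) ahead of Fir.

Alder, Dogwood, Elm, Ivy, Juniper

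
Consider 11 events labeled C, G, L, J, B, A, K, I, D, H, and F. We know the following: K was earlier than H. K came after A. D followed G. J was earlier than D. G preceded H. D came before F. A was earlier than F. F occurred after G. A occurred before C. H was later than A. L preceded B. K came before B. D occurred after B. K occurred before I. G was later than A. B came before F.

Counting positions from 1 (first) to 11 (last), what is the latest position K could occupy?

K must come before B, D, F, H, and I — 5 events forced after it.
Everything else can be placed before K in some valid order, so K can sit as late as position 11 − 5 = 6.

6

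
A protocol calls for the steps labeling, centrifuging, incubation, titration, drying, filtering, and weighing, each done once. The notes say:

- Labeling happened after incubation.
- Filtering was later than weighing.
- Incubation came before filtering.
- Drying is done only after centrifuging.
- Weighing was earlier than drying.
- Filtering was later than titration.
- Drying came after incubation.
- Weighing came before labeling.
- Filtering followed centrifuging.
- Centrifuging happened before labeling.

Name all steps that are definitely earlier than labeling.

Directly stated before labeling: centrifuging, incubation, and weighing.
No chain forces titration (or any of the others) ahead of labeling.

centrifuging, incubation, weighing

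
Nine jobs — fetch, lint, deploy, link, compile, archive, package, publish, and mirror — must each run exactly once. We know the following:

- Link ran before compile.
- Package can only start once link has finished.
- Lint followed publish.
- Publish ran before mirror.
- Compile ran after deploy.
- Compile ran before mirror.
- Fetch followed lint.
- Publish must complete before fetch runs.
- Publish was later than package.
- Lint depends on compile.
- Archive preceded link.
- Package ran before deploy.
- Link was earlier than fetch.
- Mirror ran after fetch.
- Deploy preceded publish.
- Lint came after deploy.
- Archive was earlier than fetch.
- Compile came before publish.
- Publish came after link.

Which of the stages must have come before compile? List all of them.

archive, deploy, link, package

Directly stated before compile: deploy and link.
Archive reaches compile via archive → link → compile.
Package reaches compile via package → deploy → compile.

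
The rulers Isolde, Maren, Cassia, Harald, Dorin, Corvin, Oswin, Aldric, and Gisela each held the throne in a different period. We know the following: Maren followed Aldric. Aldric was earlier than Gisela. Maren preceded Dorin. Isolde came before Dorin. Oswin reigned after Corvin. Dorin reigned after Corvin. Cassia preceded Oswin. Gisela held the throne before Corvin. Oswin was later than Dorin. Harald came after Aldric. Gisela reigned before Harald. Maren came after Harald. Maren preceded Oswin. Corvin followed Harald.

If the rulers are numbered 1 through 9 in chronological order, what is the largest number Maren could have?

7

Maren must come before Dorin and Oswin — 2 rulers forced after them.
Everything else can be placed before Maren in some valid order, so Maren can sit as late as position 9 − 2 = 7.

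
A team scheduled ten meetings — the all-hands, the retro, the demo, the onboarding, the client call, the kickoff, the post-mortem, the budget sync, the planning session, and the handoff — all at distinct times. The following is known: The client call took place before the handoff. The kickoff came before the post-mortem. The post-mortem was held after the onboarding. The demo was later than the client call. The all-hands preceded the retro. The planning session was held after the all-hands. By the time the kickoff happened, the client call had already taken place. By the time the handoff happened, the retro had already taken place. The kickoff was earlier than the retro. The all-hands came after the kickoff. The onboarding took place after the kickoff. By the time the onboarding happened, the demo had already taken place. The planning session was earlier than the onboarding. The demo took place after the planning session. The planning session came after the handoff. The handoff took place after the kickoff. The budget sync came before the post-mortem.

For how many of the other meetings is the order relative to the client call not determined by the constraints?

1

Forced after the client call: the all-hands, the demo, the handoff, the kickoff, the onboarding, the planning session, the post-mortem, and the retro.
That leaves the budget sync with no forced order relative to the client call — 1.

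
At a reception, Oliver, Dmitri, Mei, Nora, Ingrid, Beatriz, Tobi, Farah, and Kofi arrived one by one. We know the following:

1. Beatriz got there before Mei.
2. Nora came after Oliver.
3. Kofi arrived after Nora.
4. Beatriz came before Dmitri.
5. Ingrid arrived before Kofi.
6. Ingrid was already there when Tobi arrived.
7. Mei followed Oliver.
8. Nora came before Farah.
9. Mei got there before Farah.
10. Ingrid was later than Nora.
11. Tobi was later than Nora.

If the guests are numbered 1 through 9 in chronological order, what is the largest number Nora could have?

Nora must come before Farah, Ingrid, Kofi, and Tobi — 4 guests forced after them.
Everything else can be placed before Nora in some valid order, so Nora can sit as late as position 9 − 4 = 5.

5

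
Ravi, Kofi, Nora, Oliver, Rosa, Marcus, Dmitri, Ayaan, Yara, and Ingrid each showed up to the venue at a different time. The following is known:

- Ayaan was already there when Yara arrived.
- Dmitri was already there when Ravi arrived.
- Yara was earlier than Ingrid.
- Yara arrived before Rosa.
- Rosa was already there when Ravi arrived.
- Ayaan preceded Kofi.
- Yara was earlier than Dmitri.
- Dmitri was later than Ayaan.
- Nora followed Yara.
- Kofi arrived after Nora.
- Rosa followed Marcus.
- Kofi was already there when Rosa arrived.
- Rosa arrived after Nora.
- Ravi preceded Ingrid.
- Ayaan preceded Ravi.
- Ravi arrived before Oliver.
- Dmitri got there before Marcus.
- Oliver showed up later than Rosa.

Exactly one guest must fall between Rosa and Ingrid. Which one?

Tracing the constraints gives Rosa → Ravi → Ingrid, so Ravi sits after Rosa and before Ingrid.
No other guest is forced both after Rosa and before Ingrid.

Ravi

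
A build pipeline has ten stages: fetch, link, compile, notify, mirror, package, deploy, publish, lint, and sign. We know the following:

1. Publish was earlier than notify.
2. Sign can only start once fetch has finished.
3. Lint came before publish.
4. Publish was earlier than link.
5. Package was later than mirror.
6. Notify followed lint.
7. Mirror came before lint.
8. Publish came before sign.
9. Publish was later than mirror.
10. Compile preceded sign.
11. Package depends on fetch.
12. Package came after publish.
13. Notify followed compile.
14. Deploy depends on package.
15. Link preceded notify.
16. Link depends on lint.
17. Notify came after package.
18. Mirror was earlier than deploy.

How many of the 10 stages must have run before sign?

Directly stated before sign: compile, fetch, and publish.
Lint reaches sign via lint → publish → sign.
Mirror reaches sign via mirror → publish → sign.
That's compile, fetch, lint, mirror, and publish — 5 in all.

5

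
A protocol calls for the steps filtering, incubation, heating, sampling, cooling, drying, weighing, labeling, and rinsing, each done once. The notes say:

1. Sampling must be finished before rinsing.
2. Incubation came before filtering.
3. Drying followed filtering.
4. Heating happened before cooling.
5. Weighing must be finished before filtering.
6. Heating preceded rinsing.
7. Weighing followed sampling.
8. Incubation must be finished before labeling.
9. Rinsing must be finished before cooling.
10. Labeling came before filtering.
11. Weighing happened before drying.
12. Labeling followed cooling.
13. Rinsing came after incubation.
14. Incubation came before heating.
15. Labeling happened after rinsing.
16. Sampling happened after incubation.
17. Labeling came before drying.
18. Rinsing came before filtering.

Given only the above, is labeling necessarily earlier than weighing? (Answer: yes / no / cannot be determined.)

No chain of stated constraints runs from labeling to weighing, and none runs from weighing to labeling either.
So the relative order of labeling and weighing is not fixed by the given facts.

cannot be determined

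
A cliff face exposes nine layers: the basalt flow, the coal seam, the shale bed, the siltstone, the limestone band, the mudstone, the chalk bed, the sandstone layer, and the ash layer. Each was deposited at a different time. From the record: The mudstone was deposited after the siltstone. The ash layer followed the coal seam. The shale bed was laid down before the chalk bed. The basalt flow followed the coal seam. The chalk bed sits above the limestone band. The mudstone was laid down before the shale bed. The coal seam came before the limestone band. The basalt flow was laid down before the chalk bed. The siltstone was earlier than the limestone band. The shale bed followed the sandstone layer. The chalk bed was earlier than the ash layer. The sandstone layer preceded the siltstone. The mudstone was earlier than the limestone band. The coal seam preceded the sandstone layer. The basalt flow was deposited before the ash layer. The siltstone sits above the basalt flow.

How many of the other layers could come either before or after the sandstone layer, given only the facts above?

Forced before the sandstone layer: the coal seam; forced after the sandstone layer: the ash layer, the chalk bed, the limestone band, the mudstone, the shale bed, and the siltstone.
That leaves the basalt flow with no forced order relative to the sandstone layer — 1.

1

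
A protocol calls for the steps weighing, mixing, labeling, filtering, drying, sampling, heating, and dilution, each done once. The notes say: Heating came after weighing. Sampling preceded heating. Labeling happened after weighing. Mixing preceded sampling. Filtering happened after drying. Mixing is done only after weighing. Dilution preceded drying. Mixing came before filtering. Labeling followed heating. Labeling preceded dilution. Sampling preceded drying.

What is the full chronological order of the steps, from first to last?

The constraints fix every adjacent pair, so only one ordering works:
weighing → mixing → sampling → heating → labeling → dilution → drying → filtering.

weighing, mixing, sampling, heating, labeling, dilution, drying, filtering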